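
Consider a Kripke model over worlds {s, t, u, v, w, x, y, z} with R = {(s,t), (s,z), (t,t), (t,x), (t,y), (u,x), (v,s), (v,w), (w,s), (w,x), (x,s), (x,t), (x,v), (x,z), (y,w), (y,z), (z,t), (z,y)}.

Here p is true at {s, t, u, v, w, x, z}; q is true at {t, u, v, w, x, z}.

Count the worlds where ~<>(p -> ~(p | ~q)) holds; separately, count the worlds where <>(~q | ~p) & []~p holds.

6 and 0

For ~<>(p -> ~(p | ~q)):
s: <>(p -> ~(p | ~q)) is F. ✓
t: <>(p -> ~(p | ~q)) is T. ✗
u: <>(p -> ~(p | ~q)) is F. ✓
v: <>(p -> ~(p | ~q)) is F. ✓
w: <>(p -> ~(p | ~q)) is F. ✓
x: <>(p -> ~(p | ~q)) is F. ✓
y: <>(p -> ~(p | ~q)) is F. ✓
z: <>(p -> ~(p | ~q)) is T. ✗
— 6 worlds.
For <>(~q | ~p) & []~p:
s: <>(~q | ~p) is F, []~p is F. ✗
t: <>(~q | ~p) is T, []~p is F. ✗
u: <>(~q | ~p) is F, []~p is F. ✗
v: <>(~q | ~p) is T, []~p is F. ✗
w: <>(~q | ~p) is T, []~p is F. ✗
x: <>(~q | ~p) is T, []~p is F. ✗
y: <>(~q | ~p) is F, []~p is F. ✗
z: <>(~q | ~p) is T, []~p is F. ✗
— 0 worlds.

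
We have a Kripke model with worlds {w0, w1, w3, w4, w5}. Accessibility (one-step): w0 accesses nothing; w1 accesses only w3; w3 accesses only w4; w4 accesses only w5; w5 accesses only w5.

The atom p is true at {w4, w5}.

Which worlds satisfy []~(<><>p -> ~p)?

w0: no successors, so []~(<><>p -> ~p) holds vacuously. ✓
w1: successors {w3}; ~(<><>p -> ~p) there: w3:F. ✗
w3: successors {w4}; ~(<><>p -> ~p) there: w4:T. ✓
w4: successors {w5}; ~(<><>p -> ~p) there: w5:T. ✓
w5: successors {w5}; ~(<><>p -> ~p) there: w5:T. ✓

{w0, w3, w4, w5}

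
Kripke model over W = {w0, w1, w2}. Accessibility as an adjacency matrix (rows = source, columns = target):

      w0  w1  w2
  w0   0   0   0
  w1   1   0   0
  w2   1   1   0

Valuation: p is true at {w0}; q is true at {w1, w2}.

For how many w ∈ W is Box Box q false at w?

1

w0: no successors, so Box Box q holds vacuously. ✓
w1: successors {w0}; Box q there: w0:T. ✓
w2: successors {w0, w1}; Box q there: w0:T, w1:F. ✗
Satisfying worlds: {w0, w1}.
So Box Box q fails at the other 1 world.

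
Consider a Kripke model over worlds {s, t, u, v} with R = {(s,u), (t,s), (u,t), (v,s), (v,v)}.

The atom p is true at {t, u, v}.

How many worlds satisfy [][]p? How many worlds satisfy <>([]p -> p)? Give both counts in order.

For [][]p:
s: successors {u}; []p there: u:T. ✓
t: successors {s}; []p there: s:T. ✓
u: successors {t}; []p there: t:F. ✗
v: successors {s, v}; []p there: s:T, v:F. ✗
— 2 worlds.
For <>([]p -> p):
s: successors {u}; []p -> p there: u:T. ✓
t: successors {s}; []p -> p there: s:F. ✗
u: successors {t}; []p -> p there: t:T. ✓
v: successors {s, v}; []p -> p there: s:F, v:T. ✓
— 3 worlds.

2 and 3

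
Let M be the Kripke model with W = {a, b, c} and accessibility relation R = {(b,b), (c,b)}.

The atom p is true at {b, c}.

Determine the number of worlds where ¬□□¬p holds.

2

a: □□¬p is T. ✗
b: □□¬p is F. ✓
c: □□¬p is F. ✓
Satisfying worlds: {b, c}.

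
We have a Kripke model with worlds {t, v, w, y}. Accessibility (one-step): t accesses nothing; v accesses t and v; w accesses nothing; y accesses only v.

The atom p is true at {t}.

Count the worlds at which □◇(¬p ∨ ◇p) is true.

t: no successors, so □◇(¬p ∨ ◇p) holds vacuously. ✓
v: successors {t, v}; ◇(¬p ∨ ◇p) there: t:F, v:T. ✗
w: no successors, so □◇(¬p ∨ ◇p) holds vacuously. ✓
y: successors {v}; ◇(¬p ∨ ◇p) there: v:T. ✓
Satisfying worlds: {t, w, y}.

3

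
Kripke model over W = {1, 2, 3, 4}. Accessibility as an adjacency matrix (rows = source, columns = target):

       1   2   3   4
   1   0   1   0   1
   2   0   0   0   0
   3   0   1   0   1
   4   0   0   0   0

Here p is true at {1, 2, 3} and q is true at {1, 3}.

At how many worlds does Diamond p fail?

2

1: successors {2, 4}; p there: 2:T, 4:F. ✓
2: no successors, so Diamond p fails. ✗
3: successors {2, 4}; p there: 2:T, 4:F. ✓
4: no successors, so Diamond p fails. ✗
Satisfying worlds: {1, 3}.
So Diamond p fails at the other 2 worlds.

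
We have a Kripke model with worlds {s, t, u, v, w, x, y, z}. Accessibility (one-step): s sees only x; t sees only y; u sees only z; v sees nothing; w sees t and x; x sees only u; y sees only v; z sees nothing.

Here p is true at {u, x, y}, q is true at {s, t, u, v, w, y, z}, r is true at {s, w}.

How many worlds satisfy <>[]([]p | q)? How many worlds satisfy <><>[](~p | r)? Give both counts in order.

6 and 4

For <>[]([]p | q):
s: successors {x}; []([]p | q) there: x:T. ✓
t: successors {y}; []([]p | q) there: y:T. ✓
u: successors {z}; []([]p | q) there: z:T. ✓
v: no successors, so <>[]([]p | q) fails. ✗
w: successors {t, x}; []([]p | q) there: t:T, x:T. ✓
x: successors {u}; []([]p | q) there: u:T. ✓
y: successors {v}; []([]p | q) there: v:T. ✓
z: no successors, so <>[]([]p | q) fails. ✗
— 6 worlds.
For <><>[](~p | r):
s: successors {x}; <>[](~p | r) there: x:T. ✓
t: successors {y}; <>[](~p | r) there: y:T. ✓
u: successors {z}; <>[](~p | r) there: z:F. ✗
v: no successors, so <><>[](~p | r) fails. ✗
w: successors {t, x}; <>[](~p | r) there: t:T, x:T. ✓
x: successors {u}; <>[](~p | r) there: u:T. ✓
y: successors {v}; <>[](~p | r) there: v:F. ✗
z: no successors, so <><>[](~p | r) fails. ✗
— 4 worlds.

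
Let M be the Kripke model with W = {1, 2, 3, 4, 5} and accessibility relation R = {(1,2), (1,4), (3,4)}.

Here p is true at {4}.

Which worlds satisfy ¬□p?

{1}

1: □p is F. ✓
2: □p is T. ✗
3: □p is T. ✗
4: □p is T. ✗
5: □p is T. ✗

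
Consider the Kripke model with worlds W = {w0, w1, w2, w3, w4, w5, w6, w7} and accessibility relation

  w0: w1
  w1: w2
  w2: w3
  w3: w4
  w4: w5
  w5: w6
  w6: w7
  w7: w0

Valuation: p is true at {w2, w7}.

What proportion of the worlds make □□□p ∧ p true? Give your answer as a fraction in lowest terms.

1/8

w0: □□□p is F, p is F. ✗
w1: □□□p is F, p is F. ✗
w2: □□□p is F, p is T. ✗
w3: □□□p is F, p is F. ✗
w4: □□□p is T, p is F. ✗
w5: □□□p is F, p is F. ✗
w6: □□□p is F, p is F. ✗
w7: □□□p is T, p is T. ✓
That's 1 of 8 worlds, so 1/8.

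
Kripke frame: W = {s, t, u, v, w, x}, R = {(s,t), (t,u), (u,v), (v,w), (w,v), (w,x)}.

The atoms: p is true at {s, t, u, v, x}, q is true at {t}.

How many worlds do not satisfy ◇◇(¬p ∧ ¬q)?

4

s: successors {t}; ◇(¬p ∧ ¬q) there: t:F. ✗
t: successors {u}; ◇(¬p ∧ ¬q) there: u:F. ✗
u: successors {v}; ◇(¬p ∧ ¬q) there: v:T. ✓
v: successors {w}; ◇(¬p ∧ ¬q) there: w:F. ✗
w: successors {v, x}; ◇(¬p ∧ ¬q) there: v:T, x:F. ✓
x: no successors, so ◇◇(¬p ∧ ¬q) fails. ✗
Satisfying worlds: {u, w}.
So ◇◇(¬p ∧ ¬q) fails at the other 4 worlds.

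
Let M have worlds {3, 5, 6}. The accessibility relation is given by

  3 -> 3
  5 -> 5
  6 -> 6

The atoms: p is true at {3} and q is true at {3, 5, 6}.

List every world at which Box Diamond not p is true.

{5, 6}

3: successors {3}; Diamond not p there: 3:F. ✗
5: successors {5}; Diamond not p there: 5:T. ✓
6: successors {6}; Diamond not p there: 6:T. ✓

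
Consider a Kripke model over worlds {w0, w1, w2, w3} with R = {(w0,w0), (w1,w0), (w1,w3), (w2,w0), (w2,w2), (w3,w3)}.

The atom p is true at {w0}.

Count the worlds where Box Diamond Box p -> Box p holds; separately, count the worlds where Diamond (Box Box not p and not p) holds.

For Box Diamond Box p -> Box p:
w0: Box Diamond Box p is T, Box p is T. ✓
w1: Box Diamond Box p is F, Box p is F. ✓
w2: Box Diamond Box p is T, Box p is F. ✗
w3: Box Diamond Box p is F, Box p is F. ✓
— 3 worlds.
For Diamond (Box Box not p and not p):
w0: successors {w0}; Box Box not p and not p there: w0:F. ✗
w1: successors {w0, w3}; Box Box not p and not p there: w0:F, w3:T. ✓
w2: successors {w0, w2}; Box Box not p and not p there: w0:F, w2:F. ✗
w3: successors {w3}; Box Box not p and not p there: w3:T. ✓
— 2 worlds.

3 and 2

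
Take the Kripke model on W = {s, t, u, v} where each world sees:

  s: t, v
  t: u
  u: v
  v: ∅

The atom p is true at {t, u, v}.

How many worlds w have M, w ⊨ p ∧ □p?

3

s: p is F, □p is T. ✗
t: p is T, □p is T. ✓
u: p is T, □p is T. ✓
v: p is T, □p is T. ✓
Satisfying worlds: {t, u, v}.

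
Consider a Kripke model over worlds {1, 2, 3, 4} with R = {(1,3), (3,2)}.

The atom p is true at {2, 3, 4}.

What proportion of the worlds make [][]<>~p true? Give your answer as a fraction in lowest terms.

1: successors {3}; []<>~p there: 3:F. ✗
2: no successors, so [][]<>~p holds vacuously. ✓
3: successors {2}; []<>~p there: 2:T. ✓
4: no successors, so [][]<>~p holds vacuously. ✓
That's 3 of 4 worlds, so 3/4.

3/4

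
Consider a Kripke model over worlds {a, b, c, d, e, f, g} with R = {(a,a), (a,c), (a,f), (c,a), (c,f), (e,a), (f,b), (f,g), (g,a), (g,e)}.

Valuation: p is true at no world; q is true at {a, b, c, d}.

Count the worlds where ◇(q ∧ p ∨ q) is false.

a: successors {a, c, f}; q ∧ p ∨ q there: a:T, c:T, f:F. ✓
b: no successors, so ◇(q ∧ p ∨ q) fails. ✗
c: successors {a, f}; q ∧ p ∨ q there: a:T, f:F. ✓
d: no successors, so ◇(q ∧ p ∨ q) fails. ✗
e: successors {a}; q ∧ p ∨ q there: a:T. ✓
f: successors {b, g}; q ∧ p ∨ q there: b:T, g:F. ✓
g: successors {a, e}; q ∧ p ∨ q there: a:T, e:F. ✓
Satisfying worlds: {a, c, e, f, g}.
So ◇(q ∧ p ∨ q) fails at the other 2 worlds.

2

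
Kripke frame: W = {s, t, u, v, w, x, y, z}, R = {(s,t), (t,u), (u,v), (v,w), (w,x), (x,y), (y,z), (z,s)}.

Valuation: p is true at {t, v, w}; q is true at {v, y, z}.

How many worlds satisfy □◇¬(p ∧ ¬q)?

6

s: successors {t}; ◇¬(p ∧ ¬q) there: t:T. ✓
t: successors {u}; ◇¬(p ∧ ¬q) there: u:T. ✓
u: successors {v}; ◇¬(p ∧ ¬q) there: v:F. ✗
v: successors {w}; ◇¬(p ∧ ¬q) there: w:T. ✓
w: successors {x}; ◇¬(p ∧ ¬q) there: x:T. ✓
x: successors {y}; ◇¬(p ∧ ¬q) there: y:T. ✓
y: successors {z}; ◇¬(p ∧ ¬q) there: z:T. ✓
z: successors {s}; ◇¬(p ∧ ¬q) there: s:F. ✗
Satisfying worlds: {s, t, v, w, x, y}.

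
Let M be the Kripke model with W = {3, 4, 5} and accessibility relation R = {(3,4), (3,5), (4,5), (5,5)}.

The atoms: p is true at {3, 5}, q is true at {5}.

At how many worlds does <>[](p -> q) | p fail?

0

3: <>[](p -> q) is T, p is T. ✓
4: <>[](p -> q) is T, p is F. ✓
5: <>[](p -> q) is T, p is T. ✓
Satisfying worlds: {3, 4, 5}.
So <>[](p -> q) | p fails at the other 0 worlds.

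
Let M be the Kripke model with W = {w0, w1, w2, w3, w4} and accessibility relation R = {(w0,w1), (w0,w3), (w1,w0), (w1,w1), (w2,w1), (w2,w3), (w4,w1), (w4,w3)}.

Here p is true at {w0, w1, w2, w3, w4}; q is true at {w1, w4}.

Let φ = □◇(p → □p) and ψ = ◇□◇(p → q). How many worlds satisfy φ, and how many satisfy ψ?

2 and 4

For □◇(p → □p):
w0: successors {w1, w3}; ◇(p → □p) there: w1:T, w3:F. ✗
w1: successors {w0, w1}; ◇(p → □p) there: w0:T, w1:T. ✓
w2: successors {w1, w3}; ◇(p → □p) there: w1:T, w3:F. ✗
w3: no successors, so □◇(p → □p) holds vacuously. ✓
w4: successors {w1, w3}; ◇(p → □p) there: w1:T, w3:F. ✗
— 2 worlds.
For ◇□◇(p → q):
w0: successors {w1, w3}; □◇(p → q) there: w1:T, w3:T. ✓
w1: successors {w0, w1}; □◇(p → q) there: w0:F, w1:T. ✓
w2: successors {w1, w3}; □◇(p → q) there: w1:T, w3:T. ✓
w3: no successors, so ◇□◇(p → q) fails. ✗
w4: successors {w1, w3}; □◇(p → q) there: w1:T, w3:T. ✓
— 4 worlds.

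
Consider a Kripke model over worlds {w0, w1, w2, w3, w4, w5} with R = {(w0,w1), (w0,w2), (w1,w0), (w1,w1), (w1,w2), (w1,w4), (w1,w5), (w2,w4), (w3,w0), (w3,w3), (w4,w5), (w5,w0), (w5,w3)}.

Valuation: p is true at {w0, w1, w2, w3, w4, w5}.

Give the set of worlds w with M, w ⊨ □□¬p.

w0: successors {w1, w2}; □¬p there: w1:F, w2:F. ✗
w1: successors {w0, w1, w2, w4, w5}; □¬p there: w0:F, w1:F, w2:F, w4:F, w5:F. ✗
w2: successors {w4}; □¬p there: w4:F. ✗
w3: successors {w0, w3}; □¬p there: w0:F, w3:F. ✗
w4: successors {w5}; □¬p there: w5:F. ✗
w5: successors {w0, w3}; □¬p there: w0:F, w3:F. ✗

∅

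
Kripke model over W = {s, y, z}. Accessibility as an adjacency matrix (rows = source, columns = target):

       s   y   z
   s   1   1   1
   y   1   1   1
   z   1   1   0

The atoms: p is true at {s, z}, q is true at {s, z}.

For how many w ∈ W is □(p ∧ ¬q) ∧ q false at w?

s: □(p ∧ ¬q) is F, q is T. ✗
y: □(p ∧ ¬q) is F, q is F. ✗
z: □(p ∧ ¬q) is F, q is T. ✗
Satisfying worlds: ∅.
So □(p ∧ ¬q) ∧ q fails at the other 3 worlds.

3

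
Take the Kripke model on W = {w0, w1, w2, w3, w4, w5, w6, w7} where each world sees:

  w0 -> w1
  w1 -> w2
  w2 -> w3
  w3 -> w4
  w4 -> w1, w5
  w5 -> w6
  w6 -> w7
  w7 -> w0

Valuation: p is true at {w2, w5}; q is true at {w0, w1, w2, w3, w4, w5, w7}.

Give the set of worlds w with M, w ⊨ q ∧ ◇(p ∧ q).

{w1, w4}

w0: q is T, ◇(p ∧ q) is F. ✗
w1: q is T, ◇(p ∧ q) is T. ✓
w2: q is T, ◇(p ∧ q) is F. ✗
w3: q is T, ◇(p ∧ q) is F. ✗
w4: q is T, ◇(p ∧ q) is T. ✓
w5: q is T, ◇(p ∧ q) is F. ✗
w6: q is F, ◇(p ∧ q) is F. ✗
w7: q is T, ◇(p ∧ q) is F. ✗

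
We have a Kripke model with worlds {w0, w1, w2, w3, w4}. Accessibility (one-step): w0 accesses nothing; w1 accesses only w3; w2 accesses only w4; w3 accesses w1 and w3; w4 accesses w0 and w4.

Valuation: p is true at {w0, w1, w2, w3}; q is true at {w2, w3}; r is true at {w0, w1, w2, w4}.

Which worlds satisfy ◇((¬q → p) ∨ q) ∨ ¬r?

{w1, w3, w4}

w0: ◇((¬q → p) ∨ q) is F, ¬r is F. ✗
w1: ◇((¬q → p) ∨ q) is T, ¬r is F. ✓
w2: ◇((¬q → p) ∨ q) is F, ¬r is F. ✗
w3: ◇((¬q → p) ∨ q) is T, ¬r is T. ✓
w4: ◇((¬q → p) ∨ q) is T, ¬r is F. ✓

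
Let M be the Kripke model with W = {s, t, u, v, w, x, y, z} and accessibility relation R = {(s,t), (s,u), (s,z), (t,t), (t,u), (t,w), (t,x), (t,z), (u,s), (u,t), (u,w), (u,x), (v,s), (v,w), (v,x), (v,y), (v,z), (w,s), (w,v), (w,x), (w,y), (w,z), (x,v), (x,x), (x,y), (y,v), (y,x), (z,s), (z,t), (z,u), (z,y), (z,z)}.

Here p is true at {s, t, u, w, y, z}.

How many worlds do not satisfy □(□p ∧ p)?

s: successors {t, u, z}; □p ∧ p there: t:F, u:F, z:T. ✗
t: successors {t, u, w, x, z}; □p ∧ p there: t:F, u:F, w:F, x:F, z:T. ✗
u: successors {s, t, w, x}; □p ∧ p there: s:T, t:F, w:F, x:F. ✗
v: successors {s, w, x, y, z}; □p ∧ p there: s:T, w:F, x:F, y:F, z:T. ✗
w: successors {s, v, x, y, z}; □p ∧ p there: s:T, v:F, x:F, y:F, z:T. ✗
x: successors {v, x, y}; □p ∧ p there: v:F, x:F, y:F. ✗
y: successors {v, x}; □p ∧ p there: v:F, x:F. ✗
z: successors {s, t, u, y, z}; □p ∧ p there: s:T, t:F, u:F, y:F, z:T. ✗
Satisfying worlds: ∅.
So □(□p ∧ p) fails at the other 8 worlds.

8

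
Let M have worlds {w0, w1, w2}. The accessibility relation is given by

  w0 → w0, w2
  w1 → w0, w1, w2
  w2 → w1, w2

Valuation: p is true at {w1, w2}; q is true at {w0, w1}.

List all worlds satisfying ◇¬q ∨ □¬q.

{w0, w1, w2}

w0: ◇¬q is T, □¬q is F. ✓
w1: ◇¬q is T, □¬q is F. ✓
w2: ◇¬q is T, □¬q is F. ✓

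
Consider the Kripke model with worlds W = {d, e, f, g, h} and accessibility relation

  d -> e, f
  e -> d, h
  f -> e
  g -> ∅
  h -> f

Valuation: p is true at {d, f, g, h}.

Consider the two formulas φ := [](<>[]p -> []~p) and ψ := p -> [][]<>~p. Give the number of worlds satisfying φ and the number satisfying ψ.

2 and 2

For [](<>[]p -> []~p):
d: successors {e, f}; <>[]p -> []~p there: e:F, f:T. ✗
e: successors {d, h}; <>[]p -> []~p there: d:F, h:T. ✗
f: successors {e}; <>[]p -> []~p there: e:F. ✗
g: no successors, so [](<>[]p -> []~p) holds vacuously. ✓
h: successors {f}; <>[]p -> []~p there: f:T. ✓
— 2 worlds.
For p -> [][]<>~p:
d: p is T, [][]<>~p is F. ✗
e: p is F, [][]<>~p is F. ✓
f: p is T, [][]<>~p is F. ✗
g: p is T, [][]<>~p is T. ✓
h: p is T, [][]<>~p is F. ✗
— 2 worlds.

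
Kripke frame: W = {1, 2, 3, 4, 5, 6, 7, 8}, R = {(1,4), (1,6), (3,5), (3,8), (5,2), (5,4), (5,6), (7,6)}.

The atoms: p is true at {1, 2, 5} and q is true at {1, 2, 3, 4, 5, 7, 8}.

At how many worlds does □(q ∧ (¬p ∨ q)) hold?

5

1: successors {4, 6}; q ∧ (¬p ∨ q) there: 4:T, 6:F. ✗
2: no successors, so □(q ∧ (¬p ∨ q)) holds vacuously. ✓
3: successors {5, 8}; q ∧ (¬p ∨ q) there: 5:T, 8:T. ✓
4: no successors, so □(q ∧ (¬p ∨ q)) holds vacuously. ✓
5: successors {2, 4, 6}; q ∧ (¬p ∨ q) there: 2:T, 4:T, 6:F. ✗
6: no successors, so □(q ∧ (¬p ∨ q)) holds vacuously. ✓
7: successors {6}; q ∧ (¬p ∨ q) there: 6:F. ✗
8: no successors, so □(q ∧ (¬p ∨ q)) holds vacuously. ✓
Satisfying worlds: {2, 3, 4, 6, 8}.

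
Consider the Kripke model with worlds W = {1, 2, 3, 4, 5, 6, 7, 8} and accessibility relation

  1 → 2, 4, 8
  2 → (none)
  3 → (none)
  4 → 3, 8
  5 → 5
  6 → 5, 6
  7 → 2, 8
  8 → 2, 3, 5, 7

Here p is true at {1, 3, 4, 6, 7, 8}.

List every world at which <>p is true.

{1, 4, 6, 7, 8}

1: successors {2, 4, 8}; p there: 2:F, 4:T, 8:T. ✓
2: no successors, so <>p fails. ✗
3: no successors, so <>p fails. ✗
4: successors {3, 8}; p there: 3:T, 8:T. ✓
5: successors {5}; p there: 5:F. ✗
6: successors {5, 6}; p there: 5:F, 6:T. ✓
7: successors {2, 8}; p there: 2:F, 8:T. ✓
8: successors {2, 3, 5, 7}; p there: 2:F, 3:T, 5:F, 7:T. ✓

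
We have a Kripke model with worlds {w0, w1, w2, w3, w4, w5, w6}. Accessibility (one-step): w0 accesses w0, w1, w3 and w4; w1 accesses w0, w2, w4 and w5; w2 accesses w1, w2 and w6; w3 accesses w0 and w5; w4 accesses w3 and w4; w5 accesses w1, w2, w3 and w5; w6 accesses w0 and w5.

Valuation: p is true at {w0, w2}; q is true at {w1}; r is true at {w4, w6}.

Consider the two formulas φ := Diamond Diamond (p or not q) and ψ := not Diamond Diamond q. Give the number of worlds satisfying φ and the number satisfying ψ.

7 and 1

For Diamond Diamond (p or not q):
w0: successors {w0, w1, w3, w4}; Diamond (p or not q) there: w0:T, w1:T, w3:T, w4:T. ✓
w1: successors {w0, w2, w4, w5}; Diamond (p or not q) there: w0:T, w2:T, w4:T, w5:T. ✓
w2: successors {w1, w2, w6}; Diamond (p or not q) there: w1:T, w2:T, w6:T. ✓
w3: successors {w0, w5}; Diamond (p or not q) there: w0:T, w5:T. ✓
w4: successors {w3, w4}; Diamond (p or not q) there: w3:T, w4:T. ✓
w5: successors {w1, w2, w3, w5}; Diamond (p or not q) there: w1:T, w2:T, w3:T, w5:T. ✓
w6: successors {w0, w5}; Diamond (p or not q) there: w0:T, w5:T. ✓
— 7 worlds.
For not Diamond Diamond q:
w0: Diamond Diamond q is T. ✗
w1: Diamond Diamond q is T. ✗
w2: Diamond Diamond q is T. ✗
w3: Diamond Diamond q is T. ✗
w4: Diamond Diamond q is F. ✓
w5: Diamond Diamond q is T. ✗
w6: Diamond Diamond q is T. ✗
— 1 world.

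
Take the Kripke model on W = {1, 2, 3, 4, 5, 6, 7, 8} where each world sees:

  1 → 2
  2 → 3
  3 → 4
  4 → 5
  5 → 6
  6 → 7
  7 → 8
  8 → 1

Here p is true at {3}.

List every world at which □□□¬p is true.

{1, 2, 3, 4, 5, 6, 7}

1: successors {2}; □□¬p there: 2:T. ✓
2: successors {3}; □□¬p there: 3:T. ✓
3: successors {4}; □□¬p there: 4:T. ✓
4: successors {5}; □□¬p there: 5:T. ✓
5: successors {6}; □□¬p there: 6:T. ✓
6: successors {7}; □□¬p there: 7:T. ✓
7: successors {8}; □□¬p there: 8:T. ✓
8: successors {1}; □□¬p there: 1:F. ✗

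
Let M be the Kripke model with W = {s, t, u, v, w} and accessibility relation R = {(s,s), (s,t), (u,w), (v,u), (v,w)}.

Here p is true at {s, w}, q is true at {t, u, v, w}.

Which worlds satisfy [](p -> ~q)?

s: successors {s, t}; p -> ~q there: s:T, t:T. ✓
t: no successors, so [](p -> ~q) holds vacuously. ✓
u: successors {w}; p -> ~q there: w:F. ✗
v: successors {u, w}; p -> ~q there: u:T, w:F. ✗
w: no successors, so [](p -> ~q) holds vacuously. ✓

{s, t, w}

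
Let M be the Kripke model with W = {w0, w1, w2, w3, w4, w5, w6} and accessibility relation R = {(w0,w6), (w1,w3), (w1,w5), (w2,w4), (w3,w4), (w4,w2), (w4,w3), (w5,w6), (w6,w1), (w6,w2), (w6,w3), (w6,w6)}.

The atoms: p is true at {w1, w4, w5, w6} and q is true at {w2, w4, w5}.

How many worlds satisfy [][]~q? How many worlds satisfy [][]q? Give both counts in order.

0 and 1

For [][]~q:
w0: successors {w6}; []~q there: w6:F. ✗
w1: successors {w3, w5}; []~q there: w3:F, w5:T. ✗
w2: successors {w4}; []~q there: w4:F. ✗
w3: successors {w4}; []~q there: w4:F. ✗
w4: successors {w2, w3}; []~q there: w2:F, w3:F. ✗
w5: successors {w6}; []~q there: w6:F. ✗
w6: successors {w1, w2, w3, w6}; []~q there: w1:F, w2:F, w3:F, w6:F. ✗
— 0 worlds.
For [][]q:
w0: successors {w6}; []q there: w6:F. ✗
w1: successors {w3, w5}; []q there: w3:T, w5:F. ✗
w2: successors {w4}; []q there: w4:F. ✗
w3: successors {w4}; []q there: w4:F. ✗
w4: successors {w2, w3}; []q there: w2:T, w3:T. ✓
w5: successors {w6}; []q there: w6:F. ✗
w6: successors {w1, w2, w3, w6}; []q there: w1:F, w2:T, w3:T, w6:F. ✗
— 1 world.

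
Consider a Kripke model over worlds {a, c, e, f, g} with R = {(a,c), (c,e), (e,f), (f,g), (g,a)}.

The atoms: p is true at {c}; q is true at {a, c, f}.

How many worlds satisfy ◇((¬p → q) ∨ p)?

3

a: successors {c}; (¬p → q) ∨ p there: c:T. ✓
c: successors {e}; (¬p → q) ∨ p there: e:F. ✗
e: successors {f}; (¬p → q) ∨ p there: f:T. ✓
f: successors {g}; (¬p → q) ∨ p there: g:F. ✗
g: successors {a}; (¬p → q) ∨ p there: a:T. ✓
Satisfying worlds: {a, e, g}.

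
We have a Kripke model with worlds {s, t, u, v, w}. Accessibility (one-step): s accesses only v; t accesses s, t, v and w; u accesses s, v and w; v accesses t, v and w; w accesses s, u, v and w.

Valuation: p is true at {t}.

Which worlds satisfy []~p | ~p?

s: []~p is T, ~p is T. ✓
t: []~p is F, ~p is F. ✗
u: []~p is T, ~p is T. ✓
v: []~p is F, ~p is T. ✓
w: []~p is T, ~p is T. ✓

{s, u, v, w}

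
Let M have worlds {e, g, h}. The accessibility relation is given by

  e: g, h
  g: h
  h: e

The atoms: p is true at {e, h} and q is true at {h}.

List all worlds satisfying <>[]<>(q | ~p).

{e, g}

e: successors {g, h}; []<>(q | ~p) there: g:F, h:T. ✓
g: successors {h}; []<>(q | ~p) there: h:T. ✓
h: successors {e}; []<>(q | ~p) there: e:F. ✗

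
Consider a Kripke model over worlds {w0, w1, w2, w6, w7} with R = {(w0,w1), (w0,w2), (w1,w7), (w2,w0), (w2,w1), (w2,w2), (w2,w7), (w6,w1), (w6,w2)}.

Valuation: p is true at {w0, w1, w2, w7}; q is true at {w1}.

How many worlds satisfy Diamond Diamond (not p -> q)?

3

w0: successors {w1, w2}; Diamond (not p -> q) there: w1:T, w2:T. ✓
w1: successors {w7}; Diamond (not p -> q) there: w7:F. ✗
w2: successors {w0, w1, w2, w7}; Diamond (not p -> q) there: w0:T, w1:T, w2:T, w7:F. ✓
w6: successors {w1, w2}; Diamond (not p -> q) there: w1:T, w2:T. ✓
w7: no successors, so Diamond Diamond (not p -> q) fails. ✗
Satisfying worlds: {w0, w2, w6}.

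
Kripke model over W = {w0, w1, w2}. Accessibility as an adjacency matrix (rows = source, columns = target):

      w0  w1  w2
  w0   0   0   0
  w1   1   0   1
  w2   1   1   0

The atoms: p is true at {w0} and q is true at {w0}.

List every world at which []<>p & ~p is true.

w0: []<>p is T, ~p is F. ✗
w1: []<>p is F, ~p is T. ✗
w2: []<>p is F, ~p is T. ✗

∅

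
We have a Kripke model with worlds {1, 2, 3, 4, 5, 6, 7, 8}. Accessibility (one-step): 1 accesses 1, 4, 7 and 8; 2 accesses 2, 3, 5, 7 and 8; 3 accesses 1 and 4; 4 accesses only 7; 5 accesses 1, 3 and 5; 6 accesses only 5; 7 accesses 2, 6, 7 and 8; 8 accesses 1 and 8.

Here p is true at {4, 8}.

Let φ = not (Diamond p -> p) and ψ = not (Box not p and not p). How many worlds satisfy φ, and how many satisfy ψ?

4 and 6

For not (Diamond p -> p):
1: Diamond p -> p is F. ✓
2: Diamond p -> p is F. ✓
3: Diamond p -> p is F. ✓
4: Diamond p -> p is T. ✗
5: Diamond p -> p is T. ✗
6: Diamond p -> p is T. ✗
7: Diamond p -> p is F. ✓
8: Diamond p -> p is T. ✗
— 4 worlds.
For not (Box not p and not p):
1: Box not p and not p is F. ✓
2: Box not p and not p is F. ✓
3: Box not p and not p is F. ✓
4: Box not p and not p is F. ✓
5: Box not p and not p is T. ✗
6: Box not p and not p is T. ✗
7: Box not p and not p is F. ✓
8: Box not p and not p is F. ✓
— 6 worlds.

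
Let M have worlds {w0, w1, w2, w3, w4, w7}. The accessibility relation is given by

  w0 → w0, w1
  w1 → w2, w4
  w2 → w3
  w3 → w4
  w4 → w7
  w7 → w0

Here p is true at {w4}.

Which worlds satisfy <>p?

w0: successors {w0, w1}; p there: w0:F, w1:F. ✗
w1: successors {w2, w4}; p there: w2:F, w4:T. ✓
w2: successors {w3}; p there: w3:F. ✗
w3: successors {w4}; p there: w4:T. ✓
w4: successors {w7}; p there: w7:F. ✗
w7: successors {w0}; p there: w0:F. ✗

{w1, w3}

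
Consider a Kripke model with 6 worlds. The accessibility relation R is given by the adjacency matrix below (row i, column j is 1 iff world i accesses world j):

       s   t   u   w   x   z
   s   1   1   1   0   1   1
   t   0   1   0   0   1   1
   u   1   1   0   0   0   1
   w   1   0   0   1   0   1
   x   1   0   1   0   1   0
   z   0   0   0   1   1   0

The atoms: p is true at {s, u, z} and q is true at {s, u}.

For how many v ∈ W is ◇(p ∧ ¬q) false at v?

2

s: successors {s, t, u, x, z}; p ∧ ¬q there: s:F, t:F, u:F, x:F, z:T. ✓
t: successors {t, x, z}; p ∧ ¬q there: t:F, x:F, z:T. ✓
u: successors {s, t, z}; p ∧ ¬q there: s:F, t:F, z:T. ✓
w: successors {s, w, z}; p ∧ ¬q there: s:F, w:F, z:T. ✓
x: successors {s, u, x}; p ∧ ¬q there: s:F, u:F, x:F. ✗
z: successors {w, x}; p ∧ ¬q there: w:F, x:F. ✗
Satisfying worlds: {s, t, u, w}.
So ◇(p ∧ ¬q) fails at the other 2 worlds.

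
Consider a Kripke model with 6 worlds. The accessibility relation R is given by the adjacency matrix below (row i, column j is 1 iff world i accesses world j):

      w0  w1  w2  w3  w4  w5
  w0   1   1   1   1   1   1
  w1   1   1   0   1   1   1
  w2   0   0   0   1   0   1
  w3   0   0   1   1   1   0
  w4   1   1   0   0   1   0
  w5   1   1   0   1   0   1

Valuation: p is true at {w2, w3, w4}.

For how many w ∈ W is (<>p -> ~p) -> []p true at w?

3

w0: <>p -> ~p is T, []p is F. ✗
w1: <>p -> ~p is T, []p is F. ✗
w2: <>p -> ~p is F, []p is F. ✓
w3: <>p -> ~p is F, []p is T. ✓
w4: <>p -> ~p is F, []p is F. ✓
w5: <>p -> ~p is T, []p is F. ✗
Satisfying worlds: {w2, w3, w4}.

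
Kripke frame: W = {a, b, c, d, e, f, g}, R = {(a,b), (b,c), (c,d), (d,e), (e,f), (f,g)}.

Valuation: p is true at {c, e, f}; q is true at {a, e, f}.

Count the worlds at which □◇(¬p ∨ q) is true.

5

a: successors {b}; ◇(¬p ∨ q) there: b:F. ✗
b: successors {c}; ◇(¬p ∨ q) there: c:T. ✓
c: successors {d}; ◇(¬p ∨ q) there: d:T. ✓
d: successors {e}; ◇(¬p ∨ q) there: e:T. ✓
e: successors {f}; ◇(¬p ∨ q) there: f:T. ✓
f: successors {g}; ◇(¬p ∨ q) there: g:F. ✗
g: no successors, so □◇(¬p ∨ q) holds vacuously. ✓
Satisfying worlds: {b, c, d, e, g}.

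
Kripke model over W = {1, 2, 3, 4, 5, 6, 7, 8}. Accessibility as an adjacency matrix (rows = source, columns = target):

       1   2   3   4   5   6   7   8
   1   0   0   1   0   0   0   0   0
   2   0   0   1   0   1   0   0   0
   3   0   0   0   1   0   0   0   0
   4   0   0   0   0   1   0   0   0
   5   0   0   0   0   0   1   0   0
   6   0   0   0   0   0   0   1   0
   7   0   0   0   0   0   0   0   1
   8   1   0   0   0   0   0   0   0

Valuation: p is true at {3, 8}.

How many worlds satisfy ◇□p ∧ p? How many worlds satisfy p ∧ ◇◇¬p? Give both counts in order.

1 and 1

For ◇□p ∧ p:
1: ◇□p is F, p is F. ✗
2: ◇□p is F, p is F. ✗
3: ◇□p is F, p is T. ✗
4: ◇□p is F, p is F. ✗
5: ◇□p is F, p is F. ✗
6: ◇□p is T, p is F. ✗
7: ◇□p is F, p is F. ✗
8: ◇□p is T, p is T. ✓
— 1 world.
For p ∧ ◇◇¬p:
1: p is F, ◇◇¬p is T. ✗
2: p is F, ◇◇¬p is T. ✗
3: p is T, ◇◇¬p is T. ✓
4: p is F, ◇◇¬p is T. ✗
5: p is F, ◇◇¬p is T. ✗
6: p is F, ◇◇¬p is F. ✗
7: p is F, ◇◇¬p is T. ✗
8: p is T, ◇◇¬p is F. ✗
— 1 world.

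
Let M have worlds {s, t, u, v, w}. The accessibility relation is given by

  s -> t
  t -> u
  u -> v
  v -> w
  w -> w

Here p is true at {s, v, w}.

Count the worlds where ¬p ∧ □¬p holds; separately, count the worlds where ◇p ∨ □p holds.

1 and 3

For ¬p ∧ □¬p:
s: ¬p is F, □¬p is T. ✗
t: ¬p is T, □¬p is T. ✓
u: ¬p is T, □¬p is F. ✗
v: ¬p is F, □¬p is F. ✗
w: ¬p is F, □¬p is F. ✗
— 1 world.
For ◇p ∨ □p:
s: ◇p is F, □p is F. ✗
t: ◇p is F, □p is F. ✗
u: ◇p is T, □p is T. ✓
v: ◇p is T, □p is T. ✓
w: ◇p is T, □p is T. ✓
— 3 worlds.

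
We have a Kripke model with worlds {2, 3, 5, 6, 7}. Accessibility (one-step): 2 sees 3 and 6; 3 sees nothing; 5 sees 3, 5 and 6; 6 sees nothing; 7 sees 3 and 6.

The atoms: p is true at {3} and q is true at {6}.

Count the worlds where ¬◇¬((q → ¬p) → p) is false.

3

2: ◇¬((q → ¬p) → p) is T. ✗
3: ◇¬((q → ¬p) → p) is F. ✓
5: ◇¬((q → ¬p) → p) is T. ✗
6: ◇¬((q → ¬p) → p) is F. ✓
7: ◇¬((q → ¬p) → p) is T. ✗
Satisfying worlds: {3, 6}.
So ¬◇¬((q → ¬p) → p) fails at the other 3 worlds.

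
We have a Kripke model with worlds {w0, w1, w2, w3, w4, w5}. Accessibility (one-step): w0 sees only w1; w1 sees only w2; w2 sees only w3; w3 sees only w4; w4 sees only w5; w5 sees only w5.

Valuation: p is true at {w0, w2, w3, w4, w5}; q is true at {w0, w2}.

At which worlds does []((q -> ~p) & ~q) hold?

{w0, w2, w3, w4, w5}

w0: successors {w1}; (q -> ~p) & ~q there: w1:T. ✓
w1: successors {w2}; (q -> ~p) & ~q there: w2:F. ✗
w2: successors {w3}; (q -> ~p) & ~q there: w3:T. ✓
w3: successors {w4}; (q -> ~p) & ~q there: w4:T. ✓
w4: successors {w5}; (q -> ~p) & ~q there: w5:T. ✓
w5: successors {w5}; (q -> ~p) & ~q there: w5:T. ✓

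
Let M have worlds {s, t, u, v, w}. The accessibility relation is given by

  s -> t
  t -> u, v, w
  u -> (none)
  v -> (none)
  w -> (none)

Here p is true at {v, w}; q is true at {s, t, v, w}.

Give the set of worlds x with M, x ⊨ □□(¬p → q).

{t, u, v, w}

s: successors {t}; □(¬p → q) there: t:F. ✗
t: successors {u, v, w}; □(¬p → q) there: u:T, v:T, w:T. ✓
u: no successors, so □□(¬p → q) holds vacuously. ✓
v: no successors, so □□(¬p → q) holds vacuously. ✓
w: no successors, so □□(¬p → q) holds vacuously. ✓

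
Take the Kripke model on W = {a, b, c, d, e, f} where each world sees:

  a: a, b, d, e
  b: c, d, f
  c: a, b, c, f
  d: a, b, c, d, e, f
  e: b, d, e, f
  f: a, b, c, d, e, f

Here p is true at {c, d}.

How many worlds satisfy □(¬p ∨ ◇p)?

6

a: successors {a, b, d, e}; ¬p ∨ ◇p there: a:T, b:T, d:T, e:T. ✓
b: successors {c, d, f}; ¬p ∨ ◇p there: c:T, d:T, f:T. ✓
c: successors {a, b, c, f}; ¬p ∨ ◇p there: a:T, b:T, c:T, f:T. ✓
d: successors {a, b, c, d, e, f}; ¬p ∨ ◇p there: a:T, b:T, c:T, d:T, e:T, f:T. ✓
e: successors {b, d, e, f}; ¬p ∨ ◇p there: b:T, d:T, e:T, f:T. ✓
f: successors {a, b, c, d, e, f}; ¬p ∨ ◇p there: a:T, b:T, c:T, d:T, e:T, f:T. ✓
Satisfying worlds: {a, b, c, d, e, f}.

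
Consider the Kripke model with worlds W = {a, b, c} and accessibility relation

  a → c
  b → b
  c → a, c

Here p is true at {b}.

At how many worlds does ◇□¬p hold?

a: successors {c}; □¬p there: c:T. ✓
b: successors {b}; □¬p there: b:F. ✗
c: successors {a, c}; □¬p there: a:T, c:T. ✓
Satisfying worlds: {a, c}.

2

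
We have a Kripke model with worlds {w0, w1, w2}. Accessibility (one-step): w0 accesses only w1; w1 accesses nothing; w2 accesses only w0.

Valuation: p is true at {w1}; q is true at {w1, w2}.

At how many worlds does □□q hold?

3

w0: successors {w1}; □q there: w1:T. ✓
w1: no successors, so □□q holds vacuously. ✓
w2: successors {w0}; □q there: w0:T. ✓
Satisfying worlds: {w0, w1, w2}.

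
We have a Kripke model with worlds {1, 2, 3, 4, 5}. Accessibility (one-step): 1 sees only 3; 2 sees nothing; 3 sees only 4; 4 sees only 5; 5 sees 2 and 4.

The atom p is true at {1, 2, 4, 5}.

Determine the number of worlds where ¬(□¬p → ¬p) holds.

1: □¬p → ¬p is F. ✓
2: □¬p → ¬p is F. ✓
3: □¬p → ¬p is T. ✗
4: □¬p → ¬p is T. ✗
5: □¬p → ¬p is T. ✗
Satisfying worlds: {1, 2}.

2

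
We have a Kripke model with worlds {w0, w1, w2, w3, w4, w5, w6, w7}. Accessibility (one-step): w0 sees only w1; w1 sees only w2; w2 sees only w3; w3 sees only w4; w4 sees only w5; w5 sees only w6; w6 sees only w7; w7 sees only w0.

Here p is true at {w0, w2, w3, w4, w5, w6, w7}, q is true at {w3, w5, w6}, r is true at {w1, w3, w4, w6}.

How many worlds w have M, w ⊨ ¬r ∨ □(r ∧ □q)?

w0: ¬r is T, □(r ∧ □q) is F. ✓
w1: ¬r is F, □(r ∧ □q) is F. ✗
w2: ¬r is T, □(r ∧ □q) is F. ✓
w3: ¬r is F, □(r ∧ □q) is T. ✓
w4: ¬r is F, □(r ∧ □q) is F. ✗
w5: ¬r is T, □(r ∧ □q) is F. ✓
w6: ¬r is F, □(r ∧ □q) is F. ✗
w7: ¬r is T, □(r ∧ □q) is F. ✓
Satisfying worlds: {w0, w2, w3, w5, w7}.

5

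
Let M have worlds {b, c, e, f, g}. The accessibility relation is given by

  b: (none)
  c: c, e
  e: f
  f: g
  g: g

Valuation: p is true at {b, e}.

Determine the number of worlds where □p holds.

1

b: no successors, so □p holds vacuously. ✓
c: successors {c, e}; p there: c:F, e:T. ✗
e: successors {f}; p there: f:F. ✗
f: successors {g}; p there: g:F. ✗
g: successors {g}; p there: g:F. ✗
Satisfying worlds: {b}.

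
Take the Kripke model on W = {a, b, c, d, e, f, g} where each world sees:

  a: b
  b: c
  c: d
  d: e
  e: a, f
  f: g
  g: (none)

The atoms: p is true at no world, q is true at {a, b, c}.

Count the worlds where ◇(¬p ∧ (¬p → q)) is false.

a: successors {b}; ¬p ∧ (¬p → q) there: b:T. ✓
b: successors {c}; ¬p ∧ (¬p → q) there: c:T. ✓
c: successors {d}; ¬p ∧ (¬p → q) there: d:F. ✗
d: successors {e}; ¬p ∧ (¬p → q) there: e:F. ✗
e: successors {a, f}; ¬p ∧ (¬p → q) there: a:T, f:F. ✓
f: successors {g}; ¬p ∧ (¬p → q) there: g:F. ✗
g: no successors, so ◇(¬p ∧ (¬p → q)) fails. ✗
Satisfying worlds: {a, b, e}.
So ◇(¬p ∧ (¬p → q)) fails at the other 4 worlds.

4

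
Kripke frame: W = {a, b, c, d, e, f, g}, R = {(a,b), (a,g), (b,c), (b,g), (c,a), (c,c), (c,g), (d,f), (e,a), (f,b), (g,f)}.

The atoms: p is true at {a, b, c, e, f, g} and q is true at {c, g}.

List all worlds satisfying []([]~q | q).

{b, d, g}

a: successors {b, g}; []~q | q there: b:F, g:T. ✗
b: successors {c, g}; []~q | q there: c:T, g:T. ✓
c: successors {a, c, g}; []~q | q there: a:F, c:T, g:T. ✗
d: successors {f}; []~q | q there: f:T. ✓
e: successors {a}; []~q | q there: a:F. ✗
f: successors {b}; []~q | q there: b:F. ✗
g: successors {f}; []~q | q there: f:T. ✓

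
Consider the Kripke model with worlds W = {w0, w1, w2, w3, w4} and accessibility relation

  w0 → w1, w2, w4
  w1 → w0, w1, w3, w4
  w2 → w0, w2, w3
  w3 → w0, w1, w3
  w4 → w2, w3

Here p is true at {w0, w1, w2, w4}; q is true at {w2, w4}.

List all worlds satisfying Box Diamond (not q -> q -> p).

w0: successors {w1, w2, w4}; Diamond (not q -> q -> p) there: w1:T, w2:T, w4:T. ✓
w1: successors {w0, w1, w3, w4}; Diamond (not q -> q -> p) there: w0:T, w1:T, w3:T, w4:T. ✓
w2: successors {w0, w2, w3}; Diamond (not q -> q -> p) there: w0:T, w2:T, w3:T. ✓
w3: successors {w0, w1, w3}; Diamond (not q -> q -> p) there: w0:T, w1:T, w3:T. ✓
w4: successors {w2, w3}; Diamond (not q -> q -> p) there: w2:T, w3:T. ✓

{w0, w1, w2, w3, w4}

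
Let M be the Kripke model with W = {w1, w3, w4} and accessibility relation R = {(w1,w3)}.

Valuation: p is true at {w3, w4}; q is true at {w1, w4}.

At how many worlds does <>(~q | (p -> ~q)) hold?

w1: successors {w3}; ~q | (p -> ~q) there: w3:T. ✓
w3: no successors, so <>(~q | (p -> ~q)) fails. ✗
w4: no successors, so <>(~q | (p -> ~q)) fails. ✗
Satisfying worlds: {w1}.

1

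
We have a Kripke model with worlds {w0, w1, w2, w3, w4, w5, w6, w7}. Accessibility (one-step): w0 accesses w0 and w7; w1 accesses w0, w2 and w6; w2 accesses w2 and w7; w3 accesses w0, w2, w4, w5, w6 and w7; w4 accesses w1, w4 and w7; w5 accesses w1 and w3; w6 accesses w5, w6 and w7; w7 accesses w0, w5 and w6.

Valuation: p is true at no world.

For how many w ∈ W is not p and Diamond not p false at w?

w0: not p is T, Diamond not p is T. ✓
w1: not p is T, Diamond not p is T. ✓
w2: not p is T, Diamond not p is T. ✓
w3: not p is T, Diamond not p is T. ✓
w4: not p is T, Diamond not p is T. ✓
w5: not p is T, Diamond not p is T. ✓
w6: not p is T, Diamond not p is T. ✓
w7: not p is T, Diamond not p is T. ✓
Satisfying worlds: {w0, w1, w2, w3, w4, w5, w6, w7}.
So not p and Diamond not p fails at the other 0 worlds.

0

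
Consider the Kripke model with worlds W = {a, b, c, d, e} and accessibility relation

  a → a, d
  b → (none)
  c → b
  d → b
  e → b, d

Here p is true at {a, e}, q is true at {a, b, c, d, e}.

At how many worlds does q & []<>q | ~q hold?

2

a: q & []<>q is T, ~q is F. ✓
b: q & []<>q is T, ~q is F. ✓
c: q & []<>q is F, ~q is F. ✗
d: q & []<>q is F, ~q is F. ✗
e: q & []<>q is F, ~q is F. ✗
Satisfying worlds: {a, b}.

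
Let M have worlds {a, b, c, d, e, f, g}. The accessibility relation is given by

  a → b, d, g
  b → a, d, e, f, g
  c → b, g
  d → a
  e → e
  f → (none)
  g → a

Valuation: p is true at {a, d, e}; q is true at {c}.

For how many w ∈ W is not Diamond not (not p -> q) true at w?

4

a: Diamond not (not p -> q) is T. ✗
b: Diamond not (not p -> q) is T. ✗
c: Diamond not (not p -> q) is T. ✗
d: Diamond not (not p -> q) is F. ✓
e: Diamond not (not p -> q) is F. ✓
f: Diamond not (not p -> q) is F. ✓
g: Diamond not (not p -> q) is F. ✓
Satisfying worlds: {d, e, f, g}.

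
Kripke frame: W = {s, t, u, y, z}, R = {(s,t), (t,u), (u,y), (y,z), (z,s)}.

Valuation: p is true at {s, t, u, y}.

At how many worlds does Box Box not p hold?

s: successors {t}; Box not p there: t:F. ✗
t: successors {u}; Box not p there: u:F. ✗
u: successors {y}; Box not p there: y:T. ✓
y: successors {z}; Box not p there: z:F. ✗
z: successors {s}; Box not p there: s:F. ✗
Satisfying worlds: {u}.

1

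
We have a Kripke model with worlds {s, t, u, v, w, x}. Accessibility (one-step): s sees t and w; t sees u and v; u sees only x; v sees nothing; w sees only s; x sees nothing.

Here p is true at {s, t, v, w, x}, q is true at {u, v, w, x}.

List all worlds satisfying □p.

{s, u, v, w, x}

s: successors {t, w}; p there: t:T, w:T. ✓
t: successors {u, v}; p there: u:F, v:T. ✗
u: successors {x}; p there: x:T. ✓
v: no successors, so □p holds vacuously. ✓
w: successors {s}; p there: s:T. ✓
x: no successors, so □p holds vacuously. ✓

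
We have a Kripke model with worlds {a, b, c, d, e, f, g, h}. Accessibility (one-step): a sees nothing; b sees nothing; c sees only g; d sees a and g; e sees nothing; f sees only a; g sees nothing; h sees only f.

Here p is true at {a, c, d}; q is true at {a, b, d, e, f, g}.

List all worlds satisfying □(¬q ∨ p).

a: no successors, so □(¬q ∨ p) holds vacuously. ✓
b: no successors, so □(¬q ∨ p) holds vacuously. ✓
c: successors {g}; ¬q ∨ p there: g:F. ✗
d: successors {a, g}; ¬q ∨ p there: a:T, g:F. ✗
e: no successors, so □(¬q ∨ p) holds vacuously. ✓
f: successors {a}; ¬q ∨ p there: a:T. ✓
g: no successors, so □(¬q ∨ p) holds vacuously. ✓
h: successors {f}; ¬q ∨ p there: f:F. ✗

{a, b, e, f, g}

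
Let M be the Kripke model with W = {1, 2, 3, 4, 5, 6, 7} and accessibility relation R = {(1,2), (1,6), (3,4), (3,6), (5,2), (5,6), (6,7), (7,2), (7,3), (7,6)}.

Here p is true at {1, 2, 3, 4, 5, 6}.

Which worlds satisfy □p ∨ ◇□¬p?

{1, 2, 3, 4, 5, 7}

1: □p is T, ◇□¬p is T. ✓
2: □p is T, ◇□¬p is F. ✓
3: □p is T, ◇□¬p is T. ✓
4: □p is T, ◇□¬p is F. ✓
5: □p is T, ◇□¬p is T. ✓
6: □p is F, ◇□¬p is F. ✗
7: □p is T, ◇□¬p is T. ✓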